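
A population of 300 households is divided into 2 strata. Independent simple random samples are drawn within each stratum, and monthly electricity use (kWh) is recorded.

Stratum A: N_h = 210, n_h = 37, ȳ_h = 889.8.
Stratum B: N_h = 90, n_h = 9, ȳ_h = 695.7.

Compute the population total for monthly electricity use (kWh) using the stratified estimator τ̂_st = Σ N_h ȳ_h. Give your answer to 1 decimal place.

τ̂_st ≈ 249471.0

τ̂_st = Σ N_h ȳ_h = 210·889.8 + 90·695.7 = 249471.0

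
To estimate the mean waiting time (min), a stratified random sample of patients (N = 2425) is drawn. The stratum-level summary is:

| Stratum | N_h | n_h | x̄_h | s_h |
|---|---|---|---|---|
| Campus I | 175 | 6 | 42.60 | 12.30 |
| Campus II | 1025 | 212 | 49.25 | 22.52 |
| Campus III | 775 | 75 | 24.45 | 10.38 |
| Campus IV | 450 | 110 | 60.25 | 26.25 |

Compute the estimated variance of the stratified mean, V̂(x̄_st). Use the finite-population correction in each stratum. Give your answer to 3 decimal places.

V̂(x̄_st) ≈ 0.761

V̂(x̄_st) = Σ W_h² (1 − n_h/N_h) s_h²/n_h, with W_h = N_h/N and N = 2425:
  stratum Campus I: (175/2425)²·(1 − 6/175)·12.30²/6 = 0.126812
  stratum Campus II: (1025/2425)²·(1 − 212/1025)·22.52²/212 = 0.338994
  stratum Campus III: (775/2425)²·(1 − 75/775)·10.38²/75 = 0.132529
  stratum Campus IV: (450/2425)²·(1 − 110/450)·26.25²/110 = 0.16298
V̂(x̄_st) = 0.761314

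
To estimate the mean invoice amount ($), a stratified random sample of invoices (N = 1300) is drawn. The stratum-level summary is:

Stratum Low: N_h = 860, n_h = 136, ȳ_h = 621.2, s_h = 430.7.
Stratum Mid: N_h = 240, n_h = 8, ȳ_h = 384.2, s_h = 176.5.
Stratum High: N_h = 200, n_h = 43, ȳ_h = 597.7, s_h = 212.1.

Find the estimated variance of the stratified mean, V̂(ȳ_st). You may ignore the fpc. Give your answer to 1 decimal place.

V̂(ȳ_st) = Σ W_h² s_h²/n_h, with W_h = N_h/N and N = 1300:
  stratum Low: (860/1300)²·430.7²/136 = 596.927
  stratum Mid: (240/1300)²·176.5²/8 = 132.72
  stratum High: (200/1300)²·212.1²/43 = 24.762
V̂(ȳ_st) = 754.408

V̂(ȳ_st) ≈ 754.4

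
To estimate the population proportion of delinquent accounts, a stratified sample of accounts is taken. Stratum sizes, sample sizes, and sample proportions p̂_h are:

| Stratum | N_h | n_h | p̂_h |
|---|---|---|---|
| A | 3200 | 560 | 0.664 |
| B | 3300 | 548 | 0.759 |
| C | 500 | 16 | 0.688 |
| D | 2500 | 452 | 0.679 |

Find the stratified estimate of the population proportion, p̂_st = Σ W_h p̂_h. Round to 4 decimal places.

p̂_st ≈ 0.7022

N = 9500; stratum weights W_h = N_h/N.
p̂_st = Σ W_h p̂_h = (3200·0.664 + 3300·0.759 + 500·0.688 + 2500·0.679)/9500 = 0.70221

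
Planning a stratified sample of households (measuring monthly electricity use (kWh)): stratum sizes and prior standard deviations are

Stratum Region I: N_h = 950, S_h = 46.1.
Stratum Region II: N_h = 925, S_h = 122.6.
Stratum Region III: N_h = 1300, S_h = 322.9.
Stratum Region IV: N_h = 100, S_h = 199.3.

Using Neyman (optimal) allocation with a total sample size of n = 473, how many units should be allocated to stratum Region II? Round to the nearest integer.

90

Neyman allocation: n_h = n · N_h S_h / Σ N_i S_i, with n = 473.
  stratum Region I: N_h·S_h = 950·46.1 = 43795.00
  stratum Region II: N_h·S_h = 925·122.6 = 113405.00
  stratum Region III: N_h·S_h = 1300·322.9 = 419770.00
  stratum Region IV: N_h·S_h = 100·199.3 = 19930.00
Σ N_h S_h = 596900.00
n for stratum Region II = 473·113405.00/596900.00 = 89.865 → 90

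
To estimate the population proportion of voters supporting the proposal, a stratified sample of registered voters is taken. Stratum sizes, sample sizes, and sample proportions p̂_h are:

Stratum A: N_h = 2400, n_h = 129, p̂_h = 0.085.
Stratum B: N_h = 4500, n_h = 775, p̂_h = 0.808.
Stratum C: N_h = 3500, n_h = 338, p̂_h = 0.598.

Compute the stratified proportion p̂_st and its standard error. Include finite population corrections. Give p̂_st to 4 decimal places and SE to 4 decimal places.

p̂_st ≈ 0.5705, SE ≈ 0.0116

N = 10400; stratum weights W_h = N_h/N.
p̂_st = Σ W_h p̂_h = (2400·0.085 + 4500·0.808 + 3500·0.598)/10400 = 0.57048
V̂(p̂_st) = Σ W_h² (1 − n_h/N_h) p̂_h(1−p̂_h)/(n_h−1):
  stratum A: (2400/10400)²·(1 − 129/2400)·0.085·0.915/128 = 3.06191e-05
  stratum B: (4500/10400)²·(1 − 775/4500)·0.808·0.192/774 = 3.1063e-05
  stratum C: (3500/10400)²·(1 − 338/3500)·0.598·0.402/337 = 7.29895e-05
V̂(p̂_st) = 0.000134672; SE = √V̂ = 0.0116048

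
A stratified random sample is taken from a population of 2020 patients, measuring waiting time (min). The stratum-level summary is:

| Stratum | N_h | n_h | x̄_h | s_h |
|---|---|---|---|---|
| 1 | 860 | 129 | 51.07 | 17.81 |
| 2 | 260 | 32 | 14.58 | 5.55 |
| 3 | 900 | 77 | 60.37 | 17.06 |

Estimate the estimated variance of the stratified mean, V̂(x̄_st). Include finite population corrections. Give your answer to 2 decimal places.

V̂(x̄_st) ≈ 1.08

V̂(x̄_st) = Σ W_h² (1 − n_h/N_h) s_h²/n_h, with W_h = N_h/N and N = 2020:
  stratum 1: (860/2020)²·(1 − 129/860)·17.81²/129 = 0.378836
  stratum 2: (260/2020)²·(1 − 32/260)·5.55²/32 = 0.0139843
  stratum 3: (900/2020)²·(1 − 77/900)·17.06²/77 = 0.686131
V̂(x̄_st) = 1.07895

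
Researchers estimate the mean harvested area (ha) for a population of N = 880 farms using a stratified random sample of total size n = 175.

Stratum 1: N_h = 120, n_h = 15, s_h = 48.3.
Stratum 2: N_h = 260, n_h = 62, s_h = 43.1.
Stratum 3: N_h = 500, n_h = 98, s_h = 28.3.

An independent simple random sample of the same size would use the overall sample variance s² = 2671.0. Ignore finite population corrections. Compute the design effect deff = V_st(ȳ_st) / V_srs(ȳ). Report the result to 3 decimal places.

V̂(ȳ_st) = Σ W_h² s_h²/n_h, with W_h = N_h/N and N = 880:
  stratum 1: (120/880)²·48.3²/15 = 2.89201
  stratum 2: (260/880)²·43.1²/62 = 2.61544
  stratum 3: (500/880)²·28.3²/98 = 2.63828
V_st = 8.14573
V_srs = s²/n = 2671.0/175 = 15.2629
deff = V_st / V_srs = 8.14573/15.2629 = 0.5337

deff ≈ 0.534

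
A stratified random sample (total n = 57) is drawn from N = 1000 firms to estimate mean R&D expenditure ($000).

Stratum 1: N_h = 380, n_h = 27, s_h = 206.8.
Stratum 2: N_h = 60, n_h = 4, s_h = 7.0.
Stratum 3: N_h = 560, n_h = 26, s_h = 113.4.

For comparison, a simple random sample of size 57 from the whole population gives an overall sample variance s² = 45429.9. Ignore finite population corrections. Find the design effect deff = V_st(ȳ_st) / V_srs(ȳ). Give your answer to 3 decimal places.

deff ≈ 0.482

V̂(ȳ_st) = Σ W_h² s_h²/n_h, with W_h = N_h/N and N = 1000:
  stratum 1: (380/1000)²·206.8²/27 = 228.72
  stratum 2: (60/1000)²·7.0²/4 = 0.0441
  stratum 3: (560/1000)²·113.4²/26 = 155.106
V_st = 383.87
V_srs = s²/n = 45429.9/57 = 797.016
deff = V_st / V_srs = 383.87/797.016 = 0.4816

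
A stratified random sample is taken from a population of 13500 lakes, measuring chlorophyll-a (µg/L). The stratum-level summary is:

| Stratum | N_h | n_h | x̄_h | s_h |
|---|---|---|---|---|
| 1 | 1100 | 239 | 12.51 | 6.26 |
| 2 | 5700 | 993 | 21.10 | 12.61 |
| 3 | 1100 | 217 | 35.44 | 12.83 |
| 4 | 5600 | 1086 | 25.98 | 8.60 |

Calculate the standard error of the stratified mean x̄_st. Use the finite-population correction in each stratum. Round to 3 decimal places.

V̂(x̄_st) = Σ W_h² (1 − n_h/N_h) s_h²/n_h, with W_h = N_h/N and N = 13500:
  stratum 1: (1100/13500)²·(1 − 239/1100)·6.26²/239 = 0.000852077
  stratum 2: (5700/13500)²·(1 − 993/5700)·12.61²/993 = 0.023574
  stratum 3: (1100/13500)²·(1 − 217/1100)·12.83²/217 = 0.00404277
  stratum 4: (5600/13500)²·(1 − 1086/5600)·8.60²/1086 = 0.00944603
V̂(x̄_st) = 0.0379148
SE(x̄_st) = √0.0379148 = 0.194717

SE(x̄_st) ≈ 0.195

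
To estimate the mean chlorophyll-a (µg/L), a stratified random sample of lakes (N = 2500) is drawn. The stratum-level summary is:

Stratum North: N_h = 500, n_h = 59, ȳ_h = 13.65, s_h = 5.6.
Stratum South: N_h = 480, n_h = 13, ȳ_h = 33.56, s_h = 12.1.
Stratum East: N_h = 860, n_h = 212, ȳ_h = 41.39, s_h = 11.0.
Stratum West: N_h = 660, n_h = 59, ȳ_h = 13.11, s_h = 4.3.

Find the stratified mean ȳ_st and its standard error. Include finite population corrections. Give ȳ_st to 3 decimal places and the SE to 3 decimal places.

ȳ_st = Σ W_h ȳ_h = (500·13.65 + 480·33.56 + 860·41.39 + 660·13.11)/2500 = 26.87272
V̂(ȳ_st) = Σ W_h² (1 − n_h/N_h) s_h²/n_h, with W_h = N_h/N and N = 2500:
  stratum North: (500/2500)²·(1 − 59/500)·5.6²/59 = 0.0187522
  stratum South: (480/2500)²·(1 − 13/480)·12.1²/13 = 0.403929
  stratum East: (860/2500)²·(1 − 212/860)·11.0²/212 = 0.0508912
  stratum West: (660/2500)²·(1 − 59/660)·4.3²/59 = 0.0198895
V̂(ȳ_st) = 0.493462
SE(ȳ_st) = √0.493462 = 0.702469

ȳ_st ≈ 26.873, SE ≈ 0.702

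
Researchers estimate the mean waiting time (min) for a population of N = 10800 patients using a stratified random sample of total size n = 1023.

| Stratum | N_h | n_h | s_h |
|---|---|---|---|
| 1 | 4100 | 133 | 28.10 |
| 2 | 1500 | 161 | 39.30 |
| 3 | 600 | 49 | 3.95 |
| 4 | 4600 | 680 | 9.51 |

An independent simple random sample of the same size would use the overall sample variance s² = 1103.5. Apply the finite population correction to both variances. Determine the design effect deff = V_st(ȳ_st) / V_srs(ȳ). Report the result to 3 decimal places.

deff ≈ 1.039

V̂(ȳ_st) = Σ W_h² (1 − n_h/N_h) s_h²/n_h, with W_h = N_h/N and N = 10800:
  stratum 1: (4100/10800)²·(1 − 133/4100)·28.10²/133 = 0.827865
  stratum 2: (1500/10800)²·(1 − 161/1500)·39.30²/161 = 0.16519
  stratum 3: (600/10800)²·(1 − 49/600)·3.95²/49 = 0.000902513
  stratum 4: (4600/10800)²·(1 − 680/4600)·9.51²/680 = 0.0205612
V_st = 1.01452
V_srs = (1 − 1023/10800)·1103.5/1023 = 0.976514
deff = V_st / V_srs = 1.01452/0.976514 = 1.0389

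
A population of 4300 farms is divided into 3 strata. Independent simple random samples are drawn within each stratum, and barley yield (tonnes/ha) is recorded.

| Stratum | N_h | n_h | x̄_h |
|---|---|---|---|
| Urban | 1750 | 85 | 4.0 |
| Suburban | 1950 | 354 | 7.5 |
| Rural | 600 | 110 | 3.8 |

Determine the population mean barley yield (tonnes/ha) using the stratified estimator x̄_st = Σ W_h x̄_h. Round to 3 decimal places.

N = Σ N_h = 4300. Stratum weights W_h = N_h/N.
x̄_st = (1750·4.0 + 1950·7.5 + 600·3.8) / 4300 = 5.55930

x̄_st ≈ 5.559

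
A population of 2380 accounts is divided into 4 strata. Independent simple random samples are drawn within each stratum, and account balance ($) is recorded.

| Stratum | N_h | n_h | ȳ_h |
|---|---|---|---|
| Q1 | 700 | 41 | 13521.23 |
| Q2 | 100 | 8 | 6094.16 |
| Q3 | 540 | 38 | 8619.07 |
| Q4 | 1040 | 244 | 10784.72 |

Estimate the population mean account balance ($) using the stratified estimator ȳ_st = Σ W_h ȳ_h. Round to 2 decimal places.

ȳ_st ≈ 10901.13

N = Σ N_h = 2380. Stratum weights W_h = N_h/N.
ȳ_st = (700·13521.23 + 100·6094.16 + 540·8619.07 + 1040·10784.72) / 2380 = 10901.1276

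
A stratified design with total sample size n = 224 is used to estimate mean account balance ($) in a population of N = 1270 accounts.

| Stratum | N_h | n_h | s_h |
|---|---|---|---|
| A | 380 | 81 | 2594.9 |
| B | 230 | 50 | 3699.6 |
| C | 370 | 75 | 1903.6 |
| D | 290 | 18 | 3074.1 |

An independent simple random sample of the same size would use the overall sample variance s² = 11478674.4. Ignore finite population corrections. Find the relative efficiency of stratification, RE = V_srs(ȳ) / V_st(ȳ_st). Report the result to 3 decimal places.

RE ≈ 1.070

V̂(ȳ_st) = Σ W_h² s_h²/n_h, with W_h = N_h/N and N = 1270:
  stratum A: (380/1270)²·2594.9²/81 = 7442.45
  stratum B: (230/1270)²·3699.6²/50 = 8978.17
  stratum C: (370/1270)²·1903.6²/75 = 4100.97
  stratum D: (290/1270)²·3074.1²/18 = 27374.9
V_st = 47896.5
V_srs = s²/n = 11478674.4/224 = 51244.1
Relative efficiency = V_srs / V_st = 51244.1/47896.5 = 1.0699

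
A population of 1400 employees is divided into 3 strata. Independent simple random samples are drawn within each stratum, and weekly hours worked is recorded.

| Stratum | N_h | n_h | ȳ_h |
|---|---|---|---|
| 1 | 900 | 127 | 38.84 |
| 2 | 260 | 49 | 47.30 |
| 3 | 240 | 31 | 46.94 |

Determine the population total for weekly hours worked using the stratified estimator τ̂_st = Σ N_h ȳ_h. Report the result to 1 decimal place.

τ̂_st ≈ 58519.6

τ̂_st = Σ N_h ȳ_h = 900·38.84 + 260·47.30 + 240·46.94 = 58519.6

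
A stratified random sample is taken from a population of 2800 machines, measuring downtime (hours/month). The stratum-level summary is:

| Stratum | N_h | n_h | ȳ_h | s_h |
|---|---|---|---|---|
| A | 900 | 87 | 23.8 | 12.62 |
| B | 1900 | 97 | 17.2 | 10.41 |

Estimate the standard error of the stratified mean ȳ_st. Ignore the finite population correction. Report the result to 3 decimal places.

V̂(ȳ_st) = Σ W_h² s_h²/n_h, with W_h = N_h/N and N = 2800:
  stratum A: (900/2800)²·12.62²/87 = 0.189133
  stratum B: (1900/2800)²·10.41²/97 = 0.514424
V̂(ȳ_st) = 0.703557
SE(ȳ_st) = √0.703557 = 0.838783

SE(ȳ_st) ≈ 0.839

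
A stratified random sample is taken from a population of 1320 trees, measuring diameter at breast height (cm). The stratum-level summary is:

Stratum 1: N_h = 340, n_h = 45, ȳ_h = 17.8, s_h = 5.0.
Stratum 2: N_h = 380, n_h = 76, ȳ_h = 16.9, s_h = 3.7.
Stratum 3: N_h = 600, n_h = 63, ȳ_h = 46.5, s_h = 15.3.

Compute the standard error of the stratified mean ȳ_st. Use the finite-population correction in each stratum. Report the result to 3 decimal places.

SE(ȳ_st) ≈ 0.855

V̂(ȳ_st) = Σ W_h² (1 − n_h/N_h) s_h²/n_h, with W_h = N_h/N and N = 1320:
  stratum 1: (340/1320)²·(1 − 45/340)·5.0²/45 = 0.0319802
  stratum 2: (380/1320)²·(1 − 76/380)·3.7²/76 = 0.0119426
  stratum 3: (600/1320)²·(1 − 63/600)·15.3²/63 = 0.6871
V̂(ȳ_st) = 0.731023
SE(ȳ_st) = √0.731023 = 0.854999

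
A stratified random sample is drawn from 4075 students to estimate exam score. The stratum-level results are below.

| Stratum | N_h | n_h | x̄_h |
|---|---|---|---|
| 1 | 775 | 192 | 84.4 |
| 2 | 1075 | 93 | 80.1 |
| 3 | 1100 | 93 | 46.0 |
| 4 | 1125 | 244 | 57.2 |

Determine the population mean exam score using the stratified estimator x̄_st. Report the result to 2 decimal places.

N = Σ N_h = 4075. Stratum weights W_h = N_h/N.
x̄_st = (775·84.4 + 1075·80.1 + 1100·46.0 + 1125·57.2) / 4075 = 65.3908

x̄_st ≈ 65.39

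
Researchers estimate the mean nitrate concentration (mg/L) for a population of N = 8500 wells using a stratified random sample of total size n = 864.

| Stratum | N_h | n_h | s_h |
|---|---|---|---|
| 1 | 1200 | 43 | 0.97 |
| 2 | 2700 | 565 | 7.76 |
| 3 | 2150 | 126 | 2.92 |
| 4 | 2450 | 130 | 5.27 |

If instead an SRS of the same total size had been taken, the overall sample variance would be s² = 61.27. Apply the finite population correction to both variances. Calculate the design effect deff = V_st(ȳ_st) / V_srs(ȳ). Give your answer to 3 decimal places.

V̂(ȳ_st) = Σ W_h² (1 − n_h/N_h) s_h²/n_h, with W_h = N_h/N and N = 8500:
  stratum 1: (1200/8500)²·(1 − 43/1200)·0.97²/43 = 0.000420486
  stratum 2: (2700/8500)²·(1 − 565/2700)·7.76²/565 = 0.00850352
  stratum 3: (2150/8500)²·(1 − 126/2150)·2.92²/126 = 0.00407574
  stratum 4: (2450/8500)²·(1 − 130/2450)·5.27²/130 = 0.0168072
V_st = 0.0298069
V_srs = (1 − 864/8500)·61.27/864 = 0.0637061
deff = V_st / V_srs = 0.0298069/0.0637061 = 0.4679

deff ≈ 0.468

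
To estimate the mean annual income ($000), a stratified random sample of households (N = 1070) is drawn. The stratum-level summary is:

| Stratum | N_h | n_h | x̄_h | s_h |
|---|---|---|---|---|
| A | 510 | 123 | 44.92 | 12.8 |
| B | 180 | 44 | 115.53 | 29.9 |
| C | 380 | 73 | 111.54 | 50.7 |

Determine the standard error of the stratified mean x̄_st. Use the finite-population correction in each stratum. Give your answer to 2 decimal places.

V̂(x̄_st) = Σ W_h² (1 − n_h/N_h) s_h²/n_h, with W_h = N_h/N and N = 1070:
  stratum A: (510/1070)²·(1 − 123/510)·12.8²/123 = 0.22963
  stratum B: (180/1070)²·(1 − 44/180)·29.9²/44 = 0.434444
  stratum C: (380/1070)²·(1 − 73/380)·50.7²/73 = 3.58796
V̂(x̄_st) = 4.25203
SE(x̄_st) = √4.25203 = 2.06205

SE(x̄_st) ≈ 2.06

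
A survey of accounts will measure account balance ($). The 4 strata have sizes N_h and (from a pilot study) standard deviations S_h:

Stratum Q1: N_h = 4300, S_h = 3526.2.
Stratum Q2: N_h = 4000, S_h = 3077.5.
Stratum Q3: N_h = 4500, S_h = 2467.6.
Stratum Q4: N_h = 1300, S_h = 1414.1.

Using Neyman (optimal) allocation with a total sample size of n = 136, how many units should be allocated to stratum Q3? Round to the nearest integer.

Neyman allocation: n_h = n · N_h S_h / Σ N_i S_i, with n = 136.
  stratum Q1: N_h·S_h = 4300·3526.2 = 15162660.00
  stratum Q2: N_h·S_h = 4000·3077.5 = 12310000.00
  stratum Q3: N_h·S_h = 4500·2467.6 = 11104200.00
  stratum Q4: N_h·S_h = 1300·1414.1 = 1838330.00
Σ N_h S_h = 40415190.00
n for stratum Q3 = 136·11104200.00/40415190.00 = 37.366 → 37

37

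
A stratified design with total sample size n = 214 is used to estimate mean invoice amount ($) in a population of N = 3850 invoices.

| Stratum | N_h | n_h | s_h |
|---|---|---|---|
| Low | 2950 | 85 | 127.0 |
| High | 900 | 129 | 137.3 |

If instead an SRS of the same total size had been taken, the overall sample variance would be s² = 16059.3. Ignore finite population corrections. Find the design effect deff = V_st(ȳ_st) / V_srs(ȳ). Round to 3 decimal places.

deff ≈ 1.591

V̂(ȳ_st) = Σ W_h² s_h²/n_h, with W_h = N_h/N and N = 3850:
  stratum Low: (2950/3850)²·127.0²/85 = 111.407
  stratum High: (900/3850)²·137.3²/129 = 7.98574
V_st = 119.392
V_srs = s²/n = 16059.3/214 = 75.0435
deff = V_st / V_srs = 119.392/75.0435 = 1.5910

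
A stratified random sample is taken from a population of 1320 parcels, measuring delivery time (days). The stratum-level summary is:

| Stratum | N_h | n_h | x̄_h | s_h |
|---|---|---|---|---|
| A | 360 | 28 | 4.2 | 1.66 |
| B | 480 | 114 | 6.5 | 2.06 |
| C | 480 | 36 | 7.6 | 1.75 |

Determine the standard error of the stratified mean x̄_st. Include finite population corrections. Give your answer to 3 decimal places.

SE(x̄_st) ≈ 0.145

V̂(x̄_st) = Σ W_h² (1 − n_h/N_h) s_h²/n_h, with W_h = N_h/N and N = 1320:
  stratum A: (360/1320)²·(1 − 28/360)·1.66²/28 = 0.00675073
  stratum B: (480/1320)²·(1 − 114/480)·2.06²/114 = 0.00375322
  stratum C: (480/1320)²·(1 − 36/480)·1.75²/36 = 0.0104052
V̂(x̄_st) = 0.0209091
SE(x̄_st) = √0.0209091 = 0.1446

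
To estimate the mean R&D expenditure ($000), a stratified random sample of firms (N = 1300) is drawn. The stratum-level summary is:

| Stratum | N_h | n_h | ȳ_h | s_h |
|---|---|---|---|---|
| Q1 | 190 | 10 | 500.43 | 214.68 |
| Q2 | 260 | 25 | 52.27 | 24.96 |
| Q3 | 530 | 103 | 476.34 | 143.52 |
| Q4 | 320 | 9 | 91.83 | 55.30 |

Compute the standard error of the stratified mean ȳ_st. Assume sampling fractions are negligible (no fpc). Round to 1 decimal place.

V̂(ȳ_st) = Σ W_h² s_h²/n_h, with W_h = N_h/N and N = 1300:
  stratum Q1: (190/1300)²·214.68²/10 = 98.4473
  stratum Q2: (260/1300)²·24.96²/25 = 0.996803
  stratum Q3: (530/1300)²·143.52²/103 = 33.2394
  stratum Q4: (320/1300)²·55.30²/9 = 20.5883
V̂(ȳ_st) = 153.272
SE(ȳ_st) = √153.272 = 12.3803

SE(ȳ_st) ≈ 12.4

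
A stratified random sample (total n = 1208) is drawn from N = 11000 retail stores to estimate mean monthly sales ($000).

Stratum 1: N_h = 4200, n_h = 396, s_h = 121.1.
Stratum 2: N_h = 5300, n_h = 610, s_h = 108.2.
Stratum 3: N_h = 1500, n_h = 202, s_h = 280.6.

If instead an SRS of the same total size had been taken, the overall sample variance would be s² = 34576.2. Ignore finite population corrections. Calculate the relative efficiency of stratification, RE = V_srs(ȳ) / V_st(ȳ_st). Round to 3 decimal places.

V̂(ȳ_st) = Σ W_h² s_h²/n_h, with W_h = N_h/N and N = 11000:
  stratum 1: (4200/11000)²·121.1²/396 = 5.39891
  stratum 2: (5300/11000)²·108.2²/610 = 4.45544
  stratum 3: (1500/11000)²·280.6²/202 = 7.24805
V_st = 17.1024
V_srs = s²/n = 34576.2/1208 = 28.6227
Relative efficiency = V_srs / V_st = 28.6227/17.1024 = 1.6736

RE ≈ 1.674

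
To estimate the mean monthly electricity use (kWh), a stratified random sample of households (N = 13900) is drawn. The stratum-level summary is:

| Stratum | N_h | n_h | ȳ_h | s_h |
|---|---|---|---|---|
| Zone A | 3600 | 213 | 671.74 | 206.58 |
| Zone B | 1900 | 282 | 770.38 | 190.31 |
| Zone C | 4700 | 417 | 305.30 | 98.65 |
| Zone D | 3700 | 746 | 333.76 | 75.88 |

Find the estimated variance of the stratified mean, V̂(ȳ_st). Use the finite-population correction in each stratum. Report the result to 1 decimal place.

V̂(ȳ_st) = Σ W_h² (1 − n_h/N_h) s_h²/n_h, with W_h = N_h/N and N = 13900:
  stratum Zone A: (3600/13900)²·(1 − 213/3600)·206.58²/213 = 12.644
  stratum Zone B: (1900/13900)²·(1 − 282/1900)·190.31²/282 = 2.04351
  stratum Zone C: (4700/13900)²·(1 − 417/4700)·98.65²/417 = 2.4315
  stratum Zone D: (3700/13900)²·(1 − 746/3700)·75.88²/746 = 0.436615
V̂(ȳ_st) = 17.5556

V̂(ȳ_st) ≈ 17.6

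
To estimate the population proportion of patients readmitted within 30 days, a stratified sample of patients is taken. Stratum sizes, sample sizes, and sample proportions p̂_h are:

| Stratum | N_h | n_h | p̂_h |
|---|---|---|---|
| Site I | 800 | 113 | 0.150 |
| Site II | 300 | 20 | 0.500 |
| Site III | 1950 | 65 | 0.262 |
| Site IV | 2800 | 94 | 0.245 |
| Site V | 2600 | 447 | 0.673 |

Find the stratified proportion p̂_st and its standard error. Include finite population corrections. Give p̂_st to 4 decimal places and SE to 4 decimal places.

N = 8450; stratum weights W_h = N_h/N.
p̂_st = Σ W_h p̂_h = (800·0.150 + 300·0.500 + 1950·0.262 + 2800·0.245 + 2600·0.673)/8450 = 0.38067
V̂(p̂_st) = Σ W_h² (1 − n_h/N_h) p̂_h(1−p̂_h)/(n_h−1):
  stratum Site I: (800/8450)²·(1 − 113/800)·0.150·0.850/112 = 8.76245e-06
  stratum Site II: (300/8450)²·(1 − 20/300)·0.500·0.500/19 = 1.54793e-05
  stratum Site III: (1950/8450)²·(1 − 65/1950)·0.262·0.738/64 = 0.000155529
  stratum Site IV: (2800/8450)²·(1 − 94/2800)·0.245·0.755/93 = 0.000211058
  stratum Site V: (2600/8450)²·(1 − 447/2600)·0.673·0.327/446 = 3.8684e-05
V̂(p̂_st) = 0.000429513; SE = √V̂ = 0.0207247

p̂_st ≈ 0.3807, SE ≈ 0.0207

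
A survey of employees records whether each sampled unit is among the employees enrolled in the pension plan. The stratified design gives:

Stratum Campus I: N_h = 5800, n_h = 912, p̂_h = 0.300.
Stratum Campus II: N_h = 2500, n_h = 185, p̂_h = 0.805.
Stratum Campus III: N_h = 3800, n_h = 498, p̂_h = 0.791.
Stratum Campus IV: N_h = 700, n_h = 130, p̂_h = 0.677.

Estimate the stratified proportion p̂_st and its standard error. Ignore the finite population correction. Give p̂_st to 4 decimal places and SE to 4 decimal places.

N = 12800; stratum weights W_h = N_h/N.
p̂_st = Σ W_h p̂_h = (5800·0.300 + 2500·0.805 + 3800·0.791 + 700·0.677)/12800 = 0.56502
V̂(p̂_st) = Σ W_h² p̂_h(1−p̂_h)/(n_h−1):
  stratum Campus I: (5800/12800)²·0.300·0.700/911 = 4.73301e-05
  stratum Campus II: (2500/12800)²·0.805·0.195/184 = 3.25441e-05
  stratum Campus III: (3800/12800)²·0.791·0.209/497 = 2.93166e-05
  stratum Campus IV: (700/12800)²·0.677·0.323/129 = 5.06965e-06
V̂(p̂_st) = 0.00011426; SE = √V̂ = 0.0106893

p̂_st ≈ 0.5650, SE ≈ 0.0107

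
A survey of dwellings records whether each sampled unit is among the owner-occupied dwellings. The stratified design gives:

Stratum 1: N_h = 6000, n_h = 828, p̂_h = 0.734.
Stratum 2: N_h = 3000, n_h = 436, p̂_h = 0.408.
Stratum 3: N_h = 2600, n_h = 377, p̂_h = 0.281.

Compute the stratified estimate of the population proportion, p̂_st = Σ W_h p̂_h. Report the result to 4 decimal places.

p̂_st ≈ 0.5482

N = 11600; stratum weights W_h = N_h/N.
p̂_st = Σ W_h p̂_h = (6000·0.734 + 3000·0.408 + 2600·0.281)/11600 = 0.54816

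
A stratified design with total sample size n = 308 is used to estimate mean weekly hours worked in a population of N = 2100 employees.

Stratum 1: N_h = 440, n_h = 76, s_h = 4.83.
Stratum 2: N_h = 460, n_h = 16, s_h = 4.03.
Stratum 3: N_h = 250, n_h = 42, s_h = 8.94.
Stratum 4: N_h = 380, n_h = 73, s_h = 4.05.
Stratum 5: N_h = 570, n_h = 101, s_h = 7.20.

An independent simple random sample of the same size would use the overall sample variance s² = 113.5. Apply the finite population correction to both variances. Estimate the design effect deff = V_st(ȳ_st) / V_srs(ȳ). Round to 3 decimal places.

deff ≈ 0.374

V̂(ȳ_st) = Σ W_h² (1 − n_h/N_h) s_h²/n_h, with W_h = N_h/N and N = 2100:
  stratum 1: (440/2100)²·(1 − 76/440)·4.83²/76 = 0.011148
  stratum 2: (460/2100)²·(1 − 16/460)·4.03²/16 = 0.0470102
  stratum 3: (250/2100)²·(1 − 42/250)·8.94²/42 = 0.0224383
  stratum 4: (380/2100)²·(1 − 73/380)·4.05²/73 = 0.00594389
  stratum 5: (570/2100)²·(1 − 101/570)·7.20²/101 = 0.0311138
V_st = 0.117654
V_srs = (1 − 308/2100)·113.5/308 = 0.314459
deff = V_st / V_srs = 0.117654/0.314459 = 0.3741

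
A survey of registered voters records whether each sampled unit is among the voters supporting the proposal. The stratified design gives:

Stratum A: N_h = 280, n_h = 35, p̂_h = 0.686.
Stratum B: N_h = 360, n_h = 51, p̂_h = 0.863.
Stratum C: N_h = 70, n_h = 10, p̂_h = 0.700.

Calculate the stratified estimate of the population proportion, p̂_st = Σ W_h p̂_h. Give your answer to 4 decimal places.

p̂_st ≈ 0.7771

N = 710; stratum weights W_h = N_h/N.
p̂_st = Σ W_h p̂_h = (280·0.686 + 360·0.863 + 70·0.700)/710 = 0.77713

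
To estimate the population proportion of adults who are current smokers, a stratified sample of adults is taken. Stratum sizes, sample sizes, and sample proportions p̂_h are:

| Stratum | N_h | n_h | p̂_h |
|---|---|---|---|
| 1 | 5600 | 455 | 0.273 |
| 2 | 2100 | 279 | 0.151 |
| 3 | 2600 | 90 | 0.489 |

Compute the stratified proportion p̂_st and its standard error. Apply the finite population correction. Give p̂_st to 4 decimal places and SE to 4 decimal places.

N = 10300; stratum weights W_h = N_h/N.
p̂_st = Σ W_h p̂_h = (5600·0.273 + 2100·0.151 + 2600·0.489)/10300 = 0.30265
V̂(p̂_st) = Σ W_h² (1 − n_h/N_h) p̂_h(1−p̂_h)/(n_h−1):
  stratum 1: (5600/10300)²·(1 − 455/5600)·0.273·0.727/454 = 0.000118724
  stratum 2: (2100/10300)²·(1 − 279/2100)·0.151·0.849/278 = 1.66224e-05
  stratum 3: (2600/10300)²·(1 − 90/2600)·0.489·0.511/89 = 0.000172708
V̂(p̂_st) = 0.000308055; SE = √V̂ = 0.0175515

p̂_st ≈ 0.3027, SE ≈ 0.0176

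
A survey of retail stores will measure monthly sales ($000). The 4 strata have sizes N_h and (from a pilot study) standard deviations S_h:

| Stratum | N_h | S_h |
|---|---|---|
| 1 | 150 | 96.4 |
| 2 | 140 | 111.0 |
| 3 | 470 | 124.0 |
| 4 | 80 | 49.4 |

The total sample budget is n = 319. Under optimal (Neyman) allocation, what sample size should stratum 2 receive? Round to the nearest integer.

54

Neyman allocation: n_h = n · N_h S_h / Σ N_i S_i, with n = 319.
  stratum 1: N_h·S_h = 150·96.4 = 14460.00
  stratum 2: N_h·S_h = 140·111.0 = 15540.00
  stratum 3: N_h·S_h = 470·124.0 = 58280.00
  stratum 4: N_h·S_h = 80·49.4 = 3952.00
Σ N_h S_h = 92232.00
n for stratum 2 = 319·15540.00/92232.00 = 53.748 → 54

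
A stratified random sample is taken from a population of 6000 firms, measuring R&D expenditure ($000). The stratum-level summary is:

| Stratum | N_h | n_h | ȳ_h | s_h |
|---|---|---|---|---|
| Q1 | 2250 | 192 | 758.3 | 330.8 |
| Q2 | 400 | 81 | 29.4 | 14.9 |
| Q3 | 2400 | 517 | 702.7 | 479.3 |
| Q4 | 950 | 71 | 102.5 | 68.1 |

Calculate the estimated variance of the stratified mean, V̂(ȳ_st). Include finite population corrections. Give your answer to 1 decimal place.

V̂(ȳ_st) ≈ 130.6

V̂(ȳ_st) = Σ W_h² (1 − n_h/N_h) s_h²/n_h, with W_h = N_h/N and N = 6000:
  stratum Q1: (2250/6000)²·(1 − 192/2250)·330.8²/192 = 73.3086
  stratum Q2: (400/6000)²·(1 − 81/400)·14.9²/81 = 0.00971484
  stratum Q3: (2400/6000)²·(1 − 517/2400)·479.3²/517 = 55.7806
  stratum Q4: (950/6000)²·(1 − 71/950)·68.1²/71 = 1.51512
V̂(ȳ_st) = 130.614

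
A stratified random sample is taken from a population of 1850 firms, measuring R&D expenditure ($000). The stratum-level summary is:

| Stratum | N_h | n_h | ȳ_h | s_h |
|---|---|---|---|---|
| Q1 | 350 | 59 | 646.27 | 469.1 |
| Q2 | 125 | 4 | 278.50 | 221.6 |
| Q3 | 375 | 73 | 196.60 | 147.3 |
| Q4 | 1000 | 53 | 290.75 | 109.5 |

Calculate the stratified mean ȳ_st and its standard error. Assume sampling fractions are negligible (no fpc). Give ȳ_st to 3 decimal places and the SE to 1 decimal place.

ȳ_st ≈ 338.098, SE ≈ 16.4

ȳ_st = Σ W_h ȳ_h = (350·646.27 + 125·278.50 + 375·196.60 + 1000·290.75)/1850 = 338.09838
V̂(ȳ_st) = Σ W_h² s_h²/n_h, with W_h = N_h/N and N = 1850:
  stratum Q1: (350/1850)²·469.1²/59 = 133.497
  stratum Q2: (125/1850)²·221.6²/4 = 56.0475
  stratum Q3: (375/1850)²·147.3²/73 = 12.2124
  stratum Q4: (1000/1850)²·109.5²/53 = 66.1011
V̂(ȳ_st) = 267.858
SE(ȳ_st) = √267.858 = 16.3664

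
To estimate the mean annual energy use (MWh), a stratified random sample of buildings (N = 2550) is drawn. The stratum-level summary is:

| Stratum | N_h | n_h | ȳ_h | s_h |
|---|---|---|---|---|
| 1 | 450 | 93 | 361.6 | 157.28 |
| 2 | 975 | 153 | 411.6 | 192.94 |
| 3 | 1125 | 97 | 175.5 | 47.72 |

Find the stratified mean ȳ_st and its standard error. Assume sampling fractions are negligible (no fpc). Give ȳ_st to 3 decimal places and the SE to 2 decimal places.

ȳ_st ≈ 298.615, SE ≈ 6.96

ȳ_st = Σ W_h ȳ_h = (450·361.6 + 975·411.6 + 1125·175.5)/2550 = 298.61471
V̂(ȳ_st) = Σ W_h² s_h²/n_h, with W_h = N_h/N and N = 2550:
  stratum 1: (450/2550)²·157.28²/93 = 8.2834
  stratum 2: (975/2550)²·192.94²/153 = 35.5698
  stratum 3: (1125/2550)²·47.72²/97 = 4.56934
V̂(ȳ_st) = 48.4226
SE(ȳ_st) = √48.4226 = 6.95863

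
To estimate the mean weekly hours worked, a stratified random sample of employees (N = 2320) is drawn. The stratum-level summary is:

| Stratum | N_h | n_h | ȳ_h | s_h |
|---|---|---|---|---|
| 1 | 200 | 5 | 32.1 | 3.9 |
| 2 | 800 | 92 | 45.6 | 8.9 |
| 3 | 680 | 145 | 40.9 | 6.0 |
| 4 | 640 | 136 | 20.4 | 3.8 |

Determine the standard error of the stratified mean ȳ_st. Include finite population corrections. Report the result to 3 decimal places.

V̂(ȳ_st) = Σ W_h² (1 − n_h/N_h) s_h²/n_h, with W_h = N_h/N and N = 2320:
  stratum 1: (200/2320)²·(1 − 5/200)·3.9²/5 = 0.0220418
  stratum 2: (800/2320)²·(1 − 92/800)·8.9²/92 = 0.0906023
  stratum 3: (680/2320)²·(1 − 145/680)·6.0²/145 = 0.0167811
  stratum 4: (640/2320)²·(1 − 136/640)·3.8²/136 = 0.00636301
V̂(ȳ_st) = 0.135788
SE(ȳ_st) = √0.135788 = 0.368495

SE(ȳ_st) ≈ 0.368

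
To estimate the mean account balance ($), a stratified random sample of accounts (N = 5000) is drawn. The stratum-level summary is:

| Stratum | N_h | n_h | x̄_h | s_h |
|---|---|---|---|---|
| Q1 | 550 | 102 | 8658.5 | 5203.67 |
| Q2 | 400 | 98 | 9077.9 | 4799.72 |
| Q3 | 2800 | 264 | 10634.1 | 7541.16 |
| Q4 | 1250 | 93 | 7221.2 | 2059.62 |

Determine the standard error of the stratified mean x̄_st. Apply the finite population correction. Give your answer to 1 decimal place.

SE(x̄_st) ≈ 260.0

V̂(x̄_st) = Σ W_h² (1 − n_h/N_h) s_h²/n_h, with W_h = N_h/N and N = 5000:
  stratum Q1: (550/5000)²·(1 − 102/550)·5203.67²/102 = 2616.5
  stratum Q2: (400/5000)²·(1 − 98/400)·4799.72²/98 = 1135.88
  stratum Q3: (2800/5000)²·(1 − 264/2800)·7541.16²/264 = 61184.3
  stratum Q4: (1250/5000)²·(1 − 93/1250)·2059.62²/93 = 2638.73
V̂(x̄_st) = 67575.4
SE(x̄_st) = √67575.4 = 259.953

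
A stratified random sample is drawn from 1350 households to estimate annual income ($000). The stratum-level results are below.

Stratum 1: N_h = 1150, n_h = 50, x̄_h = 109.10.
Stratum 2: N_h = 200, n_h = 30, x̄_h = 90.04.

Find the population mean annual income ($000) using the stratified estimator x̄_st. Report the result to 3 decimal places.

x̄_st ≈ 106.276

N = Σ N_h = 1350. Stratum weights W_h = N_h/N.
x̄_st = (1150·109.10 + 200·90.04) / 1350 = 106.27630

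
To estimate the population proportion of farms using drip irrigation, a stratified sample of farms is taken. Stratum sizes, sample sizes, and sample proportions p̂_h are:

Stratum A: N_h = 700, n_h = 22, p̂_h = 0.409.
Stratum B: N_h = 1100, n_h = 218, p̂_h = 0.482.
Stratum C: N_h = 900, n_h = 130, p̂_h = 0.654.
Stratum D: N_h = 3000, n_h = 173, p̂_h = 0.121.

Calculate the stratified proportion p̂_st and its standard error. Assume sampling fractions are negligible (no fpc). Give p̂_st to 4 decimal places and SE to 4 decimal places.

N = 5700; stratum weights W_h = N_h/N.
p̂_st = Σ W_h p̂_h = (700·0.409 + 1100·0.482 + 900·0.654 + 3000·0.121)/5700 = 0.31019
V̂(p̂_st) = Σ W_h² p̂_h(1−p̂_h)/(n_h−1):
  stratum A: (700/5700)²·0.409·0.591/21 = 0.000173595
  stratum B: (1100/5700)²·0.482·0.518/217 = 4.28502e-05
  stratum C: (900/5700)²·0.654·0.346/129 = 4.3732e-05
  stratum D: (3000/5700)²·0.121·0.879/172 = 0.000171293
V̂(p̂_st) = 0.00043147; SE = √V̂ = 0.0207719

p̂_st ≈ 0.3102, SE ≈ 0.0208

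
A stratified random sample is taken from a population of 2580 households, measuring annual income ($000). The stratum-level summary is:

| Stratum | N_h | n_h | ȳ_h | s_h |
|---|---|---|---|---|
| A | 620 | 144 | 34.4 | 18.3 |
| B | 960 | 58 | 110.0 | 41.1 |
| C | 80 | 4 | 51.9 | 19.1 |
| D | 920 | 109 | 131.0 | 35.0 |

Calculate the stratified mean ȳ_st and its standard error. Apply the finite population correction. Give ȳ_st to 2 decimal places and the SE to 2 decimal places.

ȳ_st ≈ 97.52, SE ≈ 2.29

ȳ_st = Σ W_h ȳ_h = (620·34.4 + 960·110.0 + 80·51.9 + 920·131.0)/2580 = 97.51938
V̂(ȳ_st) = Σ W_h² (1 − n_h/N_h) s_h²/n_h, with W_h = N_h/N and N = 2580:
  stratum A: (620/2580)²·(1 − 144/620)·18.3²/144 = 0.10311
  stratum B: (960/2580)²·(1 − 58/960)·41.1²/58 = 3.78873
  stratum C: (80/2580)²·(1 − 4/80)·19.1²/4 = 0.083305
  stratum D: (920/2580)²·(1 − 109/920)·35.0²/109 = 1.25973
V̂(ȳ_st) = 5.23488
SE(ȳ_st) = √5.23488 = 2.28799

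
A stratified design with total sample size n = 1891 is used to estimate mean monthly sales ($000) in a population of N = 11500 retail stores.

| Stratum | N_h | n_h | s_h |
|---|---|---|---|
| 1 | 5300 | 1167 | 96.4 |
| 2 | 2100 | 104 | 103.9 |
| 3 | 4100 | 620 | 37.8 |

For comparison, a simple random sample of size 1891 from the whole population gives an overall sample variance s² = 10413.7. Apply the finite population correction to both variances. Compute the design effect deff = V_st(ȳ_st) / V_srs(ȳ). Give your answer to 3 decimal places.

V̂(ȳ_st) = Σ W_h² (1 − n_h/N_h) s_h²/n_h, with W_h = N_h/N and N = 11500:
  stratum 1: (5300/11500)²·(1 − 1167/5300)·96.4²/1167 = 1.31895
  stratum 2: (2100/11500)²·(1 − 104/2100)·103.9²/104 = 3.28989
  stratum 3: (4100/11500)²·(1 − 620/4100)·37.8²/620 = 0.248633
V_st = 4.85748
V_srs = (1 − 1891/11500)·10413.7/1891 = 4.60144
deff = V_st / V_srs = 4.85748/4.60144 = 1.0556

deff ≈ 1.056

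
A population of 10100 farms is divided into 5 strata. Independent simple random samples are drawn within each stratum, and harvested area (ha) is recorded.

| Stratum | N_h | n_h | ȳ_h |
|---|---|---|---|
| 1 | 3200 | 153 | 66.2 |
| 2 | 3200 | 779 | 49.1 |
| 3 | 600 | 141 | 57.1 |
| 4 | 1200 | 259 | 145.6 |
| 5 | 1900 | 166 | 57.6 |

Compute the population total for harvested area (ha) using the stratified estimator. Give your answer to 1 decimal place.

τ̂_st ≈ 687380.0

τ̂_st = Σ N_h ȳ_h = 3200·66.2 + 3200·49.1 + 600·57.1 + 1200·145.6 + 1900·57.6 = 687380.0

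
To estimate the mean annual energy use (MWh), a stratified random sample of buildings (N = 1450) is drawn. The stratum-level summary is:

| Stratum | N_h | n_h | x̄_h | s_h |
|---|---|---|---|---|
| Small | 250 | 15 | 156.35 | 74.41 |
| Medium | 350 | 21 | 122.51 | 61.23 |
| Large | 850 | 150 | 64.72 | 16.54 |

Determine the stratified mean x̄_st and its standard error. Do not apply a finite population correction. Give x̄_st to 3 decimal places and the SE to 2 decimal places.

x̄_st = Σ W_h x̄_h = (250·156.35 + 350·122.51 + 850·64.72)/1450 = 94.46759
V̂(x̄_st) = Σ W_h² s_h²/n_h, with W_h = N_h/N and N = 1450:
  stratum Small: (250/1450)²·74.41²/15 = 10.9727
  stratum Medium: (350/1450)²·61.23²/21 = 10.4018
  stratum Large: (850/1450)²·16.54²/150 = 0.626732
V̂(x̄_st) = 22.0013
SE(x̄_st) = √22.0013 = 4.69055

x̄_st ≈ 94.468, SE ≈ 4.69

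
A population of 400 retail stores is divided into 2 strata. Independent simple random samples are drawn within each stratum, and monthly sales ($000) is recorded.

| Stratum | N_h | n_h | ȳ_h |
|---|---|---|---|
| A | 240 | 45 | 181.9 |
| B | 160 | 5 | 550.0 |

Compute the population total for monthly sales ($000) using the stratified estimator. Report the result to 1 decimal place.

τ̂_st = Σ N_h ȳ_h = 240·181.9 + 160·550.0 = 131656.0

τ̂_st ≈ 131656.0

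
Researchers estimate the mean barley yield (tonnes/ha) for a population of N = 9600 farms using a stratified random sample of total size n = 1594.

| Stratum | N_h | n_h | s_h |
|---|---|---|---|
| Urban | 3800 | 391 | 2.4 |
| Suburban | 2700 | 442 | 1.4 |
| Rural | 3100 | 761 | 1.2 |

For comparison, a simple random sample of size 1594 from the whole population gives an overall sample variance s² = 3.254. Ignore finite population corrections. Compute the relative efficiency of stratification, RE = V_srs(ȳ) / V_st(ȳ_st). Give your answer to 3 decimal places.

V̂(ȳ_st) = Σ W_h² s_h²/n_h, with W_h = N_h/N and N = 9600:
  stratum Urban: (3800/9600)²·2.4²/391 = 0.00230818
  stratum Suburban: (2700/9600)²·1.4²/442 = 0.000350767
  stratum Rural: (3100/9600)²·1.2²/761 = 0.000197314
V_st = 0.00285627
V_srs = s²/n = 3.254/1594 = 0.00204141
Relative efficiency = V_srs / V_st = 0.00204141/0.00285627 = 0.7147

RE ≈ 0.715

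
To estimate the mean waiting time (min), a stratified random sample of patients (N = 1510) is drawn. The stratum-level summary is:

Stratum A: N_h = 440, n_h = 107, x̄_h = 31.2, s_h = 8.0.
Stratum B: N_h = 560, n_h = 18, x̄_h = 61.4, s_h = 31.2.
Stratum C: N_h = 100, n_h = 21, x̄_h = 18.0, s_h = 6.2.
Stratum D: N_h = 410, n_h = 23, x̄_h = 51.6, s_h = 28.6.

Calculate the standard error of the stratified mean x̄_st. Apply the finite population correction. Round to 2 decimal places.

SE(x̄_st) ≈ 3.12

V̂(x̄_st) = Σ W_h² (1 − n_h/N_h) s_h²/n_h, with W_h = N_h/N and N = 1510:
  stratum A: (440/1510)²·(1 − 107/440)·8.0²/107 = 0.0384361
  stratum B: (560/1510)²·(1 − 18/560)·31.2²/18 = 7.19897
  stratum C: (100/1510)²·(1 − 21/100)·6.2²/21 = 0.00634216
  stratum D: (410/1510)²·(1 − 23/410)·28.6²/23 = 2.47483
V̂(x̄_st) = 9.71857
SE(x̄_st) = √9.71857 = 3.11746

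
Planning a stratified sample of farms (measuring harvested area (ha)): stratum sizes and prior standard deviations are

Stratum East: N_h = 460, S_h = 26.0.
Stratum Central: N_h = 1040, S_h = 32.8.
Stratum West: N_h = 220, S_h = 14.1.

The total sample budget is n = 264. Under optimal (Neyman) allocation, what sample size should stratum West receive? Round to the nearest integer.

17

Neyman allocation: n_h = n · N_h S_h / Σ N_i S_i, with n = 264.
  stratum East: N_h·S_h = 460·26.0 = 11960.00
  stratum Central: N_h·S_h = 1040·32.8 = 34112.00
  stratum West: N_h·S_h = 220·14.1 = 3102.00
Σ N_h S_h = 49174.00
n for stratum West = 264·3102.00/49174.00 = 16.654 → 17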